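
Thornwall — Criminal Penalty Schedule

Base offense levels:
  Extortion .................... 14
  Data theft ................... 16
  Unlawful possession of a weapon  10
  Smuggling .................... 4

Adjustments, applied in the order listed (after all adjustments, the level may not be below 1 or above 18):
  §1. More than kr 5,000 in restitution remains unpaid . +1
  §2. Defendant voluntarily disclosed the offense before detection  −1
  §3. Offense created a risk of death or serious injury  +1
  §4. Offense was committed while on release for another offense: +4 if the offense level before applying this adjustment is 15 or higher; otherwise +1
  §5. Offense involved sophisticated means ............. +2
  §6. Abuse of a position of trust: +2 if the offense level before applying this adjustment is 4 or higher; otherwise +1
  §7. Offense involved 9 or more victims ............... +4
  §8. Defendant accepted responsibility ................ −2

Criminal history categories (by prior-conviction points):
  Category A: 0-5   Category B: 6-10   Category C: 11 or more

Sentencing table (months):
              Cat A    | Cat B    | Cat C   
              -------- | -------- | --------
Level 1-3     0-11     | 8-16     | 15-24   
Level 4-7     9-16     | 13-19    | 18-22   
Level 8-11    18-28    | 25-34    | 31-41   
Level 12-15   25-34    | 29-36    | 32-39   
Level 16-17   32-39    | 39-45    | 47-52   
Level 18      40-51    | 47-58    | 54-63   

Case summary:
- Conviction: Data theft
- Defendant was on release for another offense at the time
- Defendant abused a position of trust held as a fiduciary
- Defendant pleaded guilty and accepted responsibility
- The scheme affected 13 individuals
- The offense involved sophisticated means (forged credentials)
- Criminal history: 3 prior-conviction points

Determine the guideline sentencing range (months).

40-51 months

Base offense level for data theft: 16.
§1 does not apply.
§4 applies (level before this adjustment is 16 ≥ 15, so +4): 16 + 4 = 20.
§5 applies: 20 + 2 = 22.
§6 applies (level before this adjustment is 22 ≥ 4, so +2): 22 + 2 = 24.
§7 applies: 24 + 4 = 28.
§8 applies: 28 − 2 = 26.
Level 26 exceeds the maximum of 18; capped at 18.
Final offense level: 18.
Criminal history: 3 prior points → Category A (0-5).
Level 18 falls in the 18 band.
Grid: Level 18 × Category A = 40-51 months.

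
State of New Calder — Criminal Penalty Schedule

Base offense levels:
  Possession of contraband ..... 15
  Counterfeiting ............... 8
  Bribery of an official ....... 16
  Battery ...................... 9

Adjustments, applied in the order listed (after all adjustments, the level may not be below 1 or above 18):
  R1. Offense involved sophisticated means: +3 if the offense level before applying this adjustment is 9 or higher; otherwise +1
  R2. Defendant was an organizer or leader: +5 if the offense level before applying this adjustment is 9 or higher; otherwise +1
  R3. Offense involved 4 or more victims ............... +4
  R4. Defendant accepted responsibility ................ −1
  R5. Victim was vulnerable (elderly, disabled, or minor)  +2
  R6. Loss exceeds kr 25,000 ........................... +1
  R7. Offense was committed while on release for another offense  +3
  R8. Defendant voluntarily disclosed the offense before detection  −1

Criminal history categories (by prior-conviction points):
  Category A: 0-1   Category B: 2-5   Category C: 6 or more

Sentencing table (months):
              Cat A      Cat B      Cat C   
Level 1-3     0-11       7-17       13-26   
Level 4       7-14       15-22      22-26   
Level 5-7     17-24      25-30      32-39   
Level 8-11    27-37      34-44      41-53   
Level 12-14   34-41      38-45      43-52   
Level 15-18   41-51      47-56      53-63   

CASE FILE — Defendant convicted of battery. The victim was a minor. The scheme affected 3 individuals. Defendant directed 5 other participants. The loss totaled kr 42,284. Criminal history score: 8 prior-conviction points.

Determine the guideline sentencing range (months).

53-63 months

Base offense level for battery: 9.
R2 applies (level before this adjustment is 9 ≥ 9, so +5): 9 + 5 = 14.
R3 does not apply.
R5 applies: 14 + 2 = 16.
R6 applies: 16 + 1 = 17.
R8 does not apply.
Final offense level: 17.
Criminal history: 8 prior points → Category C (6+).
Level 17 falls in the 15-18 band.
Grid: Level 15-18 × Category C = 53-63 months.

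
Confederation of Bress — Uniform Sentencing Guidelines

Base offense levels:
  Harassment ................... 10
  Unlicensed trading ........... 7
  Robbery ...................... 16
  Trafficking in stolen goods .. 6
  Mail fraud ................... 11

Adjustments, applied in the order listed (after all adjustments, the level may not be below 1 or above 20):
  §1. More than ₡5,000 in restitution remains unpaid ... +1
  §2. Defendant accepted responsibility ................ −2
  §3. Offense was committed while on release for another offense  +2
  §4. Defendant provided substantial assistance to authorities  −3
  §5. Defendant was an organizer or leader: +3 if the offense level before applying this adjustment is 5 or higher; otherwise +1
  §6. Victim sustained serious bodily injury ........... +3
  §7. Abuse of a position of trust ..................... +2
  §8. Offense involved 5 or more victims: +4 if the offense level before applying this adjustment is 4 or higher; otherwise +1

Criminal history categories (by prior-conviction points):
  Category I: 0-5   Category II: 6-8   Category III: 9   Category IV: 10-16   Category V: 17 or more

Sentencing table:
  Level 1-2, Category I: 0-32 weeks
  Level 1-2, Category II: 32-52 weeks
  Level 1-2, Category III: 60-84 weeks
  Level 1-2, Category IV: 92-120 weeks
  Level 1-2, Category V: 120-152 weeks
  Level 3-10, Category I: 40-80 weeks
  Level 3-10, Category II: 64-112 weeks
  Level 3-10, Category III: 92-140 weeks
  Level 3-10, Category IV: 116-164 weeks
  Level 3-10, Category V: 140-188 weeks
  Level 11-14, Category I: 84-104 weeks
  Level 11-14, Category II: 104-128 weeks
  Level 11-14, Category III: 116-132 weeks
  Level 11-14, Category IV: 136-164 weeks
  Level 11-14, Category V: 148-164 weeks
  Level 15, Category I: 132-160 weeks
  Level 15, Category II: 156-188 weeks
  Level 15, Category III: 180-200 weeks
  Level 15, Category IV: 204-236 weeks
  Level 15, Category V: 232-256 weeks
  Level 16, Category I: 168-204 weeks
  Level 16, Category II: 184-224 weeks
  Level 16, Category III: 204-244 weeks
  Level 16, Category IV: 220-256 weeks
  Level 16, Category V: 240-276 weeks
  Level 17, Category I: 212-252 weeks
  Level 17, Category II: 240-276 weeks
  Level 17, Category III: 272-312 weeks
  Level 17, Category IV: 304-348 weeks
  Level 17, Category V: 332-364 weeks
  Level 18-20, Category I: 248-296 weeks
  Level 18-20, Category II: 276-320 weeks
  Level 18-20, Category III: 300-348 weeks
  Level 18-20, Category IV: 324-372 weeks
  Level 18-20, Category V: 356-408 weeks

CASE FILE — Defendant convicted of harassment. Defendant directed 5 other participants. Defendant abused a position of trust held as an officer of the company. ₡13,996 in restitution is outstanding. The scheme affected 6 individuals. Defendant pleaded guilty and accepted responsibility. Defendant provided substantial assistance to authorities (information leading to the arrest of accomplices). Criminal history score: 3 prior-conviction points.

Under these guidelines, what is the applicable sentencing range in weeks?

132-160 weeks

Base offense level for harassment: 10.
§1 applies: 10 + 1 = 11.
§2 applies: 11 − 2 = 9.
§3 does not apply.
§4 applies: 9 − 3 = 6.
§5 applies (level before this adjustment is 6 ≥ 5, so +3): 6 + 3 = 9.
§6 does not apply.
§7 applies: 9 + 2 = 11.
§8 applies (level before this adjustment is 11 ≥ 4, so +4): 11 + 4 = 15.
Final offense level: 15.
Criminal history: 3 prior points → Category I (0-5).
Level 15 falls in the 15 band.
Grid: Level 15 × Category I = 132-160 weeks.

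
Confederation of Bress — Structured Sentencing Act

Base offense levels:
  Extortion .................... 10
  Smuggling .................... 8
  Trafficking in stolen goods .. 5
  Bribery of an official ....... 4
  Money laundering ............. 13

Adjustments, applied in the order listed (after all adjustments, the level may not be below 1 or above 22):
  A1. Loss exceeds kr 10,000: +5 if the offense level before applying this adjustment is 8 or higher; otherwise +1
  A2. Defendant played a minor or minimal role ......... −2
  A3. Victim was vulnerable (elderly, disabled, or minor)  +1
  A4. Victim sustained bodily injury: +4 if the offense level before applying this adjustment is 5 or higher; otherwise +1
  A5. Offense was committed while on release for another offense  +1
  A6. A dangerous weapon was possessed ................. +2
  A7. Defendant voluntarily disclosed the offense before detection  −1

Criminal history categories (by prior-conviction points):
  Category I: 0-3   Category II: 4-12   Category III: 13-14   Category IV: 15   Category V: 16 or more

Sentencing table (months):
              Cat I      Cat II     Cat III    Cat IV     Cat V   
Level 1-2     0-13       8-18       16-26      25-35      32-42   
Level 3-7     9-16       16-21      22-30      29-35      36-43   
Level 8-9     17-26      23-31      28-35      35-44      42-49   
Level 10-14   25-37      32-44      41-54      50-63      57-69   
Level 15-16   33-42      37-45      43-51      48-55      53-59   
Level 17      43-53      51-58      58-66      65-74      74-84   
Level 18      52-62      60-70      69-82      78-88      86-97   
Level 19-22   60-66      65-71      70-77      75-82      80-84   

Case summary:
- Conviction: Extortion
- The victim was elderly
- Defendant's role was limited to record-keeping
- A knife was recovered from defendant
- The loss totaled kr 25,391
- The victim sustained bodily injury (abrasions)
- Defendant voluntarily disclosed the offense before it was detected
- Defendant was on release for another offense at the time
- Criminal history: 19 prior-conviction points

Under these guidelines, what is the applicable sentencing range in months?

80-84 months

Base offense level for extortion: 10.
A1 applies (level before this adjustment is 10 ≥ 8, so +5): 10 + 5 = 15.
A2 applies: 15 − 2 = 13.
A3 applies: 13 + 1 = 14.
A4 applies (level before this adjustment is 14 ≥ 5, so +4): 14 + 4 = 18.
A5 applies: 18 + 1 = 19.
A6 applies: 19 + 2 = 21.
A7 applies: 21 − 1 = 20.
Final offense level: 20.
Criminal history: 19 prior points → Category V (16+).
Level 20 falls in the 19-22 band.
Grid: Level 19-22 × Category V = 80-84 months.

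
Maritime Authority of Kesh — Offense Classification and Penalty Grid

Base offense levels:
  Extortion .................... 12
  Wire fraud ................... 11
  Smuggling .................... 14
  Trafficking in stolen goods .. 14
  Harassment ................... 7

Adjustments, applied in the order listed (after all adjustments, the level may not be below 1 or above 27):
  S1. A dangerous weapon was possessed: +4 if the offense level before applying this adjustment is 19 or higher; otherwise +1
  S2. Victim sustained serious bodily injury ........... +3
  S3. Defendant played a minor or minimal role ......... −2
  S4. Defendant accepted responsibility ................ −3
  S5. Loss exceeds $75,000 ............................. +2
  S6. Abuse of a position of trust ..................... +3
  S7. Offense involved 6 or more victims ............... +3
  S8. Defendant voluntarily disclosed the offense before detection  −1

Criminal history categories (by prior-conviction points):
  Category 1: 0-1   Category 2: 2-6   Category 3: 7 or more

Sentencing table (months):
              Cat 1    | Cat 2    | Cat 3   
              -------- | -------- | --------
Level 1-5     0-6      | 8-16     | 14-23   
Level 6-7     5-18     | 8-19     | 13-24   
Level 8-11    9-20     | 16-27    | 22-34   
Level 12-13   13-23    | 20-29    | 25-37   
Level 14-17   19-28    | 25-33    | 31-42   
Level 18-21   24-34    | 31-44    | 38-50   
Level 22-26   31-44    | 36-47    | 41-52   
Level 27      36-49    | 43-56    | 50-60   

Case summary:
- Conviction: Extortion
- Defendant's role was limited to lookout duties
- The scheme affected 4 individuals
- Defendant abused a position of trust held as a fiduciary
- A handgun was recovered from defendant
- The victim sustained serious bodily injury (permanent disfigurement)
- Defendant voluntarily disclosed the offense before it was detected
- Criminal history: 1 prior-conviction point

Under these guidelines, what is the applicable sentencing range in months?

19-28 months

Base offense level for extortion: 12.
S1 applies (level before this adjustment is 12 < 19, so +1): 12 + 1 = 13.
S2 applies: 13 + 3 = 16.
S3 applies: 16 − 2 = 14.
S4 does not apply.
S6 applies: 14 + 3 = 17.
S8 applies: 17 − 1 = 16.
Final offense level: 16.
Criminal history: 1 prior point → Category 1 (0-1).
Level 16 falls in the 14-17 band.
Grid: Level 14-17 × Category 1 = 19-28 months.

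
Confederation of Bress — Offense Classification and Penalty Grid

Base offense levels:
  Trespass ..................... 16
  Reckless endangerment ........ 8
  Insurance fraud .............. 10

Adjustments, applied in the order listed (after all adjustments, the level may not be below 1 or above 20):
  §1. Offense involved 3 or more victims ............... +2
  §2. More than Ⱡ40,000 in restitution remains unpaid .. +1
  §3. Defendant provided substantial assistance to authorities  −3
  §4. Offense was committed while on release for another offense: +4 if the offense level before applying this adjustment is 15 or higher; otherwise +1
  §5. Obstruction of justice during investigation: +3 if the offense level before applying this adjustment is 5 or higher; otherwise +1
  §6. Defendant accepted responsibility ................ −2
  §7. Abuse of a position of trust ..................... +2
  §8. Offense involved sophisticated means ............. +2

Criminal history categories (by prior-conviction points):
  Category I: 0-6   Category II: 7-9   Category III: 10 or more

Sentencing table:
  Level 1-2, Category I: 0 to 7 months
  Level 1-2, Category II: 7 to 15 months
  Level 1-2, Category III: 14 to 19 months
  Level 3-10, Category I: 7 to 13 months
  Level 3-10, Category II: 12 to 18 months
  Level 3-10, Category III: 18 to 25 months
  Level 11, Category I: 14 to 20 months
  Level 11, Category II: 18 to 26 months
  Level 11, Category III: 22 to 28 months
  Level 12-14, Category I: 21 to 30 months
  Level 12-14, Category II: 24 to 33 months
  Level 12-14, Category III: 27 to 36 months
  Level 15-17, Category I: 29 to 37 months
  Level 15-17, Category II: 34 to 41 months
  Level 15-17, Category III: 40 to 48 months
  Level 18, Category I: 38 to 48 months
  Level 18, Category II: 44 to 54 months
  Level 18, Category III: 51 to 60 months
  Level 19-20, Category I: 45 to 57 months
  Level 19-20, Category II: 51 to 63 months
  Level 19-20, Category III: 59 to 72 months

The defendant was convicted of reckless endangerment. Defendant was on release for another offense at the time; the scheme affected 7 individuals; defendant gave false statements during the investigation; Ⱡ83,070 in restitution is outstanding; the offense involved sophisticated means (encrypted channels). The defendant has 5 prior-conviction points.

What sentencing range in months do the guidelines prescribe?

Base offense level for reckless endangerment: 8.
§1 applies: 8 + 2 = 10.
§2 applies: 10 + 1 = 11.
§4 applies (level before this adjustment is 11 < 15, so +1): 11 + 1 = 12.
§5 applies (level before this adjustment is 12 ≥ 5, so +3): 12 + 3 = 15.
§8 applies: 15 + 2 = 17.
Final offense level: 17.
Criminal history: 5 prior points → Category I (0-6).
Level 17 falls in the 15-17 band.
Grid: Level 15-17 × Category I = 29-37 months.

29-37 months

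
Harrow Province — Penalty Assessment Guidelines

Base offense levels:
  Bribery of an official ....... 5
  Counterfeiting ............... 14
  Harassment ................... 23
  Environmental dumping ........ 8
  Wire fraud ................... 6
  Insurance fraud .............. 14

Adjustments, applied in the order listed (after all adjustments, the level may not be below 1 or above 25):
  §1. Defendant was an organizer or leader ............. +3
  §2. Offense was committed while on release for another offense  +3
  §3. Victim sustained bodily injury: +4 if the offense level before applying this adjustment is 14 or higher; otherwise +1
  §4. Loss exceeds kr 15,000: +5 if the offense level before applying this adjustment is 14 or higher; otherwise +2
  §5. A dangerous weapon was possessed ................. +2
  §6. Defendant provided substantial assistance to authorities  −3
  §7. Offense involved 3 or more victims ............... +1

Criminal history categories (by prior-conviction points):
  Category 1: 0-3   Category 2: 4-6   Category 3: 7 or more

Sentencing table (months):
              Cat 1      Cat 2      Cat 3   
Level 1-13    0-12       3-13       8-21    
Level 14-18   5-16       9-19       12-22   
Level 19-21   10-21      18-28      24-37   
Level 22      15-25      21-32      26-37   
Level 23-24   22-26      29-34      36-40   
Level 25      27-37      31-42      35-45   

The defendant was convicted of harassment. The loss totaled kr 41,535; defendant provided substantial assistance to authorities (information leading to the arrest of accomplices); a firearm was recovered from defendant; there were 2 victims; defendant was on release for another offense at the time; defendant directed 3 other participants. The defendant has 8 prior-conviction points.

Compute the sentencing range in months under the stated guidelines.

35-45 months

Base offense level for harassment: 23.
§1 applies: 23 + 3 = 26.
§2 applies: 26 + 3 = 29.
§4 applies (level before this adjustment is 29 ≥ 14, so +5): 29 + 5 = 34.
§5 applies: 34 + 2 = 36.
§6 applies: 36 − 3 = 33.
§7 does not apply.
Level 33 exceeds the maximum of 25; capped at 25.
Final offense level: 25.
Criminal history: 8 prior points → Category 3 (7+).
Level 25 falls in the 25 band.
Grid: Level 25 × Category 3 = 35-45 months.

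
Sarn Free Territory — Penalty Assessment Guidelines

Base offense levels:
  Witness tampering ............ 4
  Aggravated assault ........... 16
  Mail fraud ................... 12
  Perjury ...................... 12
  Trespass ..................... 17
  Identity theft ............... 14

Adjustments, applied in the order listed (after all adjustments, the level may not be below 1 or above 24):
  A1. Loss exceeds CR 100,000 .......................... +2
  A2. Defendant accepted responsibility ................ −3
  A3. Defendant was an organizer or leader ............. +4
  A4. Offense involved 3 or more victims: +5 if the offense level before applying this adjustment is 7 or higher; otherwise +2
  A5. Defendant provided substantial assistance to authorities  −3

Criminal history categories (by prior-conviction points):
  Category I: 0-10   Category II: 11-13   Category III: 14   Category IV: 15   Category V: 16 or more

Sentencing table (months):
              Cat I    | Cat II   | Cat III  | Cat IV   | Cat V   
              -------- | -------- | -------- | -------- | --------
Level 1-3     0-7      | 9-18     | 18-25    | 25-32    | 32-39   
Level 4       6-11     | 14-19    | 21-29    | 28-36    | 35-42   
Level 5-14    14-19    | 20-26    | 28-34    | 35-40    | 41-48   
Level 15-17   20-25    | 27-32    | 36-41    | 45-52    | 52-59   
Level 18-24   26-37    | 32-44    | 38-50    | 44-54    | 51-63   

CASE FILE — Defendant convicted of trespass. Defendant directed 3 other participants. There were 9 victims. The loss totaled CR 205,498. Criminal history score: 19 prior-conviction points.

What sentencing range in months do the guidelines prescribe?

Base offense level for trespass: 17.
A1 applies: 17 + 2 = 19.
A3 applies: 19 + 4 = 23.
A4 applies (level before this adjustment is 23 ≥ 7, so +5): 23 + 5 = 28.
Level 28 exceeds the maximum of 24; capped at 24.
Final offense level: 24.
Criminal history: 19 prior points → Category V (16+).
Level 24 falls in the 18-24 band.
Grid: Level 18-24 × Category V = 51-63 months.

51-63 months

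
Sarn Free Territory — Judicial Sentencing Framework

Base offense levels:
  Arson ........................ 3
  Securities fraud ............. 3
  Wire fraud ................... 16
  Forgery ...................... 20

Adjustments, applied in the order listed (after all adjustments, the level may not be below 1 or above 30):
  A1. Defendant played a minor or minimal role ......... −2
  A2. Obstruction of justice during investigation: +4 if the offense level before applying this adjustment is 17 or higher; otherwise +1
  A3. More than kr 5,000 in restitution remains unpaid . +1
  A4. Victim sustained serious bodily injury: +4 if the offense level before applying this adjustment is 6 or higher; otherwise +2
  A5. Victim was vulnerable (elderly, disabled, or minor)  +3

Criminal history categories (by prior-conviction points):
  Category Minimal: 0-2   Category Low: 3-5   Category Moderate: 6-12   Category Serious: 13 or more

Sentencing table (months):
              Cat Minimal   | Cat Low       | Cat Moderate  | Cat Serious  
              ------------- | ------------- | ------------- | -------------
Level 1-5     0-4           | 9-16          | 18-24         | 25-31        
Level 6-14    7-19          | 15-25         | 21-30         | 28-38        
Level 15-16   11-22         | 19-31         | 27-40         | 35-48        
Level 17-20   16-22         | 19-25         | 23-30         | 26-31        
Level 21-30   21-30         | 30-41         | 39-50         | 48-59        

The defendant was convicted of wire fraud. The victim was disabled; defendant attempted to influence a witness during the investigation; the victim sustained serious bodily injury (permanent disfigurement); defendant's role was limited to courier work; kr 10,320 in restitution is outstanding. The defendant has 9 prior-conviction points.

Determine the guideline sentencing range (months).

Base offense level for wire fraud: 16.
A1 applies: 16 − 2 = 14.
A2 applies (level before this adjustment is 14 < 17, so +1): 14 + 1 = 15.
A3 applies: 15 + 1 = 16.
A4 applies (level before this adjustment is 16 ≥ 6, so +4): 16 + 4 = 20.
A5 applies: 20 + 3 = 23.
Final offense level: 23.
Criminal history: 9 prior points → Category Moderate (6-12).
Level 23 falls in the 21-30 band.
Grid: Level 21-30 × Category Moderate = 39-50 months.

39-50 months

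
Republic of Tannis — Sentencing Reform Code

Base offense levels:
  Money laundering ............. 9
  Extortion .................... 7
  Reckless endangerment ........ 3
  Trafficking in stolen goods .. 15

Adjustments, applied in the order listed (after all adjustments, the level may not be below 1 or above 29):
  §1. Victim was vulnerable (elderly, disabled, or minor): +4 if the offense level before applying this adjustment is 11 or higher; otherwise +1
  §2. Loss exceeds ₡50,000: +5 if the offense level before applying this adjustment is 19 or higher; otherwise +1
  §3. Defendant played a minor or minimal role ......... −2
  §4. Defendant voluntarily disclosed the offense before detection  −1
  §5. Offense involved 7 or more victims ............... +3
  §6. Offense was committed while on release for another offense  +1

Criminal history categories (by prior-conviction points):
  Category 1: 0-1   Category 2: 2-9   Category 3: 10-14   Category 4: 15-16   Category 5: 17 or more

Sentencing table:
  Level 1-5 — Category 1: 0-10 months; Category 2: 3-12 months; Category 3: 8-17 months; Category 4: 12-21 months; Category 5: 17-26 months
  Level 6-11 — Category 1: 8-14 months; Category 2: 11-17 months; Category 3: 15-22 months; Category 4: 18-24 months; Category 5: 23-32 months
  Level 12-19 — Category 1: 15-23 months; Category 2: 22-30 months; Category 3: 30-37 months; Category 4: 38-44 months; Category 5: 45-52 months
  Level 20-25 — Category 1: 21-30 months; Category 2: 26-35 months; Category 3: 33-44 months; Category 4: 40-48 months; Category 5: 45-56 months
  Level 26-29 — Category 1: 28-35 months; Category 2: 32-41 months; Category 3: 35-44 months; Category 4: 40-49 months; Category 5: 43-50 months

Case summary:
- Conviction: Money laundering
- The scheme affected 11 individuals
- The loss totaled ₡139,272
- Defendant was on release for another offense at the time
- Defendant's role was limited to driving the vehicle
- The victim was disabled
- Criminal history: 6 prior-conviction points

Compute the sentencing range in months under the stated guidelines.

Base offense level for money laundering: 9.
§1 applies (level before this adjustment is 9 < 11, so +1): 9 + 1 = 10.
§2 applies (level before this adjustment is 10 < 19, so +1): 10 + 1 = 11.
§3 applies: 11 − 2 = 9.
§4 does not apply.
§5 applies: 9 + 3 = 12.
§6 applies: 12 + 1 = 13.
Final offense level: 13.
Criminal history: 6 prior points → Category 2 (2-9).
Level 13 falls in the 12-19 band.
Grid: Level 12-19 × Category 2 = 22-30 months.

22-30 months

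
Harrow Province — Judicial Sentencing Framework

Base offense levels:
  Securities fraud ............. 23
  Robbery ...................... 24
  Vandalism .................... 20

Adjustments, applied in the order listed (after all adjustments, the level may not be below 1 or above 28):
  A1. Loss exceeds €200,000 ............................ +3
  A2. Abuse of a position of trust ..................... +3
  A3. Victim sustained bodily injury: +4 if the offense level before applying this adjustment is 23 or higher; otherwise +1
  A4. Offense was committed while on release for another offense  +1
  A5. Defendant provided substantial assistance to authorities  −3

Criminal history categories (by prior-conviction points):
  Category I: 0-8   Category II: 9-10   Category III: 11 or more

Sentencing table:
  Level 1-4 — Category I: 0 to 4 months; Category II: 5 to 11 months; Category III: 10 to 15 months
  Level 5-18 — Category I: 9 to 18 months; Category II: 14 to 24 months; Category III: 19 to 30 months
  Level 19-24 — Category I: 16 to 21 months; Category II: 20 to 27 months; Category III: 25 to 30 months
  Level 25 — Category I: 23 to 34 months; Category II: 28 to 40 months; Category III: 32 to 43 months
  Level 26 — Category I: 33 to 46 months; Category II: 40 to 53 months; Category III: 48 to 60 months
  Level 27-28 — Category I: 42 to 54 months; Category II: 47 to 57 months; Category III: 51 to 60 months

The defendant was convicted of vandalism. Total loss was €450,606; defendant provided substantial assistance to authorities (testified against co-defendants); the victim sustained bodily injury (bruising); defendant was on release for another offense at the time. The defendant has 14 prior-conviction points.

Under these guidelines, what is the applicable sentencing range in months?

32-43 months

Base offense level for vandalism: 20.
A1 applies: 20 + 3 = 23.
A3 applies (level before this adjustment is 23 ≥ 23, so +4): 23 + 4 = 27.
A4 applies: 27 + 1 = 28.
A5 applies: 28 − 3 = 25.
Final offense level: 25.
Criminal history: 14 prior points → Category III (11+).
Level 25 falls in the 25 band.
Grid: Level 25 × Category III = 32-43 months.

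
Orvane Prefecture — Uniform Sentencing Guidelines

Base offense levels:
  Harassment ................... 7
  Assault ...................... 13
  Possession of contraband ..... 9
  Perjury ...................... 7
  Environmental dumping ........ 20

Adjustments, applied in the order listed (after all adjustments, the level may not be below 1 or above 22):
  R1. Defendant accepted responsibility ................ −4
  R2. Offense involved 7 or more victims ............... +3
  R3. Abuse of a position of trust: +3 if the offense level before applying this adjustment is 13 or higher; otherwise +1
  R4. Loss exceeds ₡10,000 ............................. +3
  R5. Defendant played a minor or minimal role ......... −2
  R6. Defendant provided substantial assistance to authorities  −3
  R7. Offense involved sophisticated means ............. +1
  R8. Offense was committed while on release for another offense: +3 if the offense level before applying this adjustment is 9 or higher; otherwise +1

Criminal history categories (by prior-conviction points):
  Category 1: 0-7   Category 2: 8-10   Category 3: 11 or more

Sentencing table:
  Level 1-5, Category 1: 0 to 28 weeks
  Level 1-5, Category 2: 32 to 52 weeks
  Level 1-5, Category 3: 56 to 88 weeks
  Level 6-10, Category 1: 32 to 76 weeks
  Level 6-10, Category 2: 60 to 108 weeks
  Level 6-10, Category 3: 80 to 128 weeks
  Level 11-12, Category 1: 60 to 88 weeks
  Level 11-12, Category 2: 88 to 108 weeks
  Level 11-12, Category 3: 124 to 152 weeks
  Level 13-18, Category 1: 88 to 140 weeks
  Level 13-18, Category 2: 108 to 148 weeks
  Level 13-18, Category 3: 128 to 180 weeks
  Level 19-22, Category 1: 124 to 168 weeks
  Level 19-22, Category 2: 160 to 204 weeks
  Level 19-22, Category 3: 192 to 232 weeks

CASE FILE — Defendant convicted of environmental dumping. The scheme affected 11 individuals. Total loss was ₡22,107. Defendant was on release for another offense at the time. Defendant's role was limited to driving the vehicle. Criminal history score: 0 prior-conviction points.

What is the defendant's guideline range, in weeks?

Base offense level for environmental dumping: 20.
R1 does not apply.
R2 applies: 20 + 3 = 23.
R4 applies: 23 + 3 = 26.
R5 applies: 26 − 2 = 24.
R6 does not apply.
R8 applies (level before this adjustment is 24 ≥ 9, so +3): 24 + 3 = 27.
Level 27 exceeds the maximum of 22; capped at 22.
Final offense level: 22.
Criminal history: 0 prior points → Category 1 (0-7).
Level 22 falls in the 19-22 band.
Grid: Level 19-22 × Category 1 = 124-168 weeks.

124-168 weeks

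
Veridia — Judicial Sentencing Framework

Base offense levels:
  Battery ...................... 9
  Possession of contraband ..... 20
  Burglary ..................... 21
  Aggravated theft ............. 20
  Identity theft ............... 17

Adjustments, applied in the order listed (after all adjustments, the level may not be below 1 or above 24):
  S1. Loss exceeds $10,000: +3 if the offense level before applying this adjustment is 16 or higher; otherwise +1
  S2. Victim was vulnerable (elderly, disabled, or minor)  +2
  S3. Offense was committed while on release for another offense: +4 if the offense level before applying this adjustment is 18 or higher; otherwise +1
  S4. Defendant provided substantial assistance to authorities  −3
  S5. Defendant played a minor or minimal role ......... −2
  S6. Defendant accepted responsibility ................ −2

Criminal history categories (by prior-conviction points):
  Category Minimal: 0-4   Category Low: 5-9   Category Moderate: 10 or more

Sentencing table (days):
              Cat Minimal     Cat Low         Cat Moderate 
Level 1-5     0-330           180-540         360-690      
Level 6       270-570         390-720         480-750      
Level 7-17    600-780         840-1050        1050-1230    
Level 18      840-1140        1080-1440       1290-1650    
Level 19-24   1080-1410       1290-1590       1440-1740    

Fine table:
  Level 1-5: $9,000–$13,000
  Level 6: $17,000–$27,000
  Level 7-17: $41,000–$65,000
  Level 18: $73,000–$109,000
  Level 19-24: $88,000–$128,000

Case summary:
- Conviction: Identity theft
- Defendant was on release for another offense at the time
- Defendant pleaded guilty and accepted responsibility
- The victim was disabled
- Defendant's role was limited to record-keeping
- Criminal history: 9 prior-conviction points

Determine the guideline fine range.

$88,000–$128,000

Base offense level for identity theft: 17.
S2 applies: 17 + 2 = 19.
S3 applies (level before this adjustment is 19 ≥ 18, so +4): 19 + 4 = 23.
S5 applies: 23 − 2 = 21.
S6 applies: 21 − 2 = 19.
Final offense level: 19.
Level 19 falls in the 19-24 band.
Fine table: Level 19-24 → $88,000–$128,000.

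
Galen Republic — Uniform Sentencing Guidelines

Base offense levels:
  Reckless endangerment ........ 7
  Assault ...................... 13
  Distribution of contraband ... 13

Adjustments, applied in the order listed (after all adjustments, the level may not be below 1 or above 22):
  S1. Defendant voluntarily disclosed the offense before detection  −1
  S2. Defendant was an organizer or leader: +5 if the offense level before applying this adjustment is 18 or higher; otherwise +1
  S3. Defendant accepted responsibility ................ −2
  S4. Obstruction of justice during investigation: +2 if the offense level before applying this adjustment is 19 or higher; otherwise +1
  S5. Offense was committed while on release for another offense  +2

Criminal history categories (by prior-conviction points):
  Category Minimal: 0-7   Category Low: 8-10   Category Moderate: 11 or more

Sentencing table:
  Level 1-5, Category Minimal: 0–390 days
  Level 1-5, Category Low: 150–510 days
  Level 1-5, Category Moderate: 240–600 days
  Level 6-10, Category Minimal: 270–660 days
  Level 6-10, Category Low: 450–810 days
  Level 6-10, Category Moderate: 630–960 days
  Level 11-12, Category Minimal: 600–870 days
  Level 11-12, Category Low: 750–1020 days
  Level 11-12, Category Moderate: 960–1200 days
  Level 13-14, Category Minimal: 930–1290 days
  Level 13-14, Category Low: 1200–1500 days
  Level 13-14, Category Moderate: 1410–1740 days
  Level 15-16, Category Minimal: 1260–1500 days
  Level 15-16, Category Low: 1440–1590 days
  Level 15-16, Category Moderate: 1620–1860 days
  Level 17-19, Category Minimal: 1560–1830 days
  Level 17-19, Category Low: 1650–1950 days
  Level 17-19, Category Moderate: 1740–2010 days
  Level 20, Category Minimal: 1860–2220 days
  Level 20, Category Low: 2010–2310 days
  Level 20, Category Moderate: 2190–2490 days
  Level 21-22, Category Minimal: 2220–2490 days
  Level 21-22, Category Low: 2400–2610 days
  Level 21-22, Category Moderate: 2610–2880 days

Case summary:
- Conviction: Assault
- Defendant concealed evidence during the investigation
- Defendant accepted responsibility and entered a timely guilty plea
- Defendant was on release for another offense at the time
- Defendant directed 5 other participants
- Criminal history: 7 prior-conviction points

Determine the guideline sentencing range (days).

1260-1500 days

Base offense level for assault: 13.
S2 applies (level before this adjustment is 13 < 18, so +1): 13 + 1 = 14.
S3 applies: 14 − 2 = 12.
S4 applies (level before this adjustment is 12 < 19, so +1): 12 + 1 = 13.
S5 applies: 13 + 2 = 15.
Final offense level: 15.
Criminal history: 7 prior points → Category Minimal (0-7).
Level 15 falls in the 15-16 band.
Grid: Level 15-16 × Category Minimal = 1260-1500 days.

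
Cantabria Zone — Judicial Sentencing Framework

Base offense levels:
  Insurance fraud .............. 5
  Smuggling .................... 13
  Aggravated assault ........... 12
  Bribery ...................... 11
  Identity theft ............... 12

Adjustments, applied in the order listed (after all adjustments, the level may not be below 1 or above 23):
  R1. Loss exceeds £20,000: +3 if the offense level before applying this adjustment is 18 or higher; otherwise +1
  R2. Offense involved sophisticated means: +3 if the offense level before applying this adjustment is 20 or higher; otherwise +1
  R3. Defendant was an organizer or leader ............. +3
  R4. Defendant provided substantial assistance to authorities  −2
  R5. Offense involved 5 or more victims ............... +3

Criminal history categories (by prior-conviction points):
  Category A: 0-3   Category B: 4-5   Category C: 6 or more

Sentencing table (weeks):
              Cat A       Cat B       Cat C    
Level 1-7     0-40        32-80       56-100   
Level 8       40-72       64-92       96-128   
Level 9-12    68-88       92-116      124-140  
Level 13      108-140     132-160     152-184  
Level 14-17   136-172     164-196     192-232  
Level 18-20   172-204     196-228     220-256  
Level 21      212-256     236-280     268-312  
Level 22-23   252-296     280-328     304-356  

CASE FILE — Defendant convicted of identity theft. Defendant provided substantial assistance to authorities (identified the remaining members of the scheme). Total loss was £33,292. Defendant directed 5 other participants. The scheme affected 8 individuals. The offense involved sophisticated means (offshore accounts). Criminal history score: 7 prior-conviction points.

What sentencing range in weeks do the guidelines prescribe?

Base offense level for identity theft: 12.
R1 applies (level before this adjustment is 12 < 18, so +1): 12 + 1 = 13.
R2 applies (level before this adjustment is 13 < 20, so +1): 13 + 1 = 14.
R3 applies: 14 + 3 = 17.
R4 applies: 17 − 2 = 15.
R5 applies: 15 + 3 = 18.
Final offense level: 18.
Criminal history: 7 prior points → Category C (6+).
Level 18 falls in the 18-20 band.
Grid: Level 18-20 × Category C = 220-256 weeks.

220-256 weeks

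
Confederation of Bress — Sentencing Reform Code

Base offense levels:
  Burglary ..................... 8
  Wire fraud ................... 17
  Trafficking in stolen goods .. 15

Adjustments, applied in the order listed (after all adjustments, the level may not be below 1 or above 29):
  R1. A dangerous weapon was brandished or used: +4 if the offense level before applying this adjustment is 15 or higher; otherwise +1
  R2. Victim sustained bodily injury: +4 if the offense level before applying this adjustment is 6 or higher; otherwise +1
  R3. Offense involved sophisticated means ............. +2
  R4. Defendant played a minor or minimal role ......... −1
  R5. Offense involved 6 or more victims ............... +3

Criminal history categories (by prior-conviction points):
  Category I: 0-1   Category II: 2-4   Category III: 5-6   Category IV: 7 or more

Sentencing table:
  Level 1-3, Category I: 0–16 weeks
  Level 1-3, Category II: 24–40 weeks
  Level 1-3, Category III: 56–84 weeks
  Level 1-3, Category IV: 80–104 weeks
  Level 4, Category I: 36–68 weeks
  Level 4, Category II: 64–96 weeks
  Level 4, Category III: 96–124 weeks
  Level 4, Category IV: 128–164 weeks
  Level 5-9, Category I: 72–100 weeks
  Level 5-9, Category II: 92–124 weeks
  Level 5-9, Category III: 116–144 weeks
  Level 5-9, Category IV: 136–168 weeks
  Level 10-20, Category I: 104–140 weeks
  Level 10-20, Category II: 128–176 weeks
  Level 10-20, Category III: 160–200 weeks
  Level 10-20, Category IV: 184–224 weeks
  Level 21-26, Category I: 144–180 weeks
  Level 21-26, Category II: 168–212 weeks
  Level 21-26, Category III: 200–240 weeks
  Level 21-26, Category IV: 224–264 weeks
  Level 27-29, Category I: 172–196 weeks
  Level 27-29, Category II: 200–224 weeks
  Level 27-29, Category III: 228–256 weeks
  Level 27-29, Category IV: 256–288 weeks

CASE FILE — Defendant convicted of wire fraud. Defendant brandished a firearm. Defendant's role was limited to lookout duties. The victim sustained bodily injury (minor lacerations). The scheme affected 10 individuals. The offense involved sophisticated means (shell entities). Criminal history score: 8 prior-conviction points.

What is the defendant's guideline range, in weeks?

Base offense level for wire fraud: 17.
R1 applies (level before this adjustment is 17 ≥ 15, so +4): 17 + 4 = 21.
R2 applies (level before this adjustment is 21 ≥ 6, so +4): 21 + 4 = 25.
R3 applies: 25 + 2 = 27.
R4 applies: 27 − 1 = 26.
R5 applies: 26 + 3 = 29.
Final offense level: 29.
Criminal history: 8 prior points → Category IV (7+).
Level 29 falls in the 27-29 band.
Grid: Level 27-29 × Category IV = 256-288 weeks.

256-288 weeks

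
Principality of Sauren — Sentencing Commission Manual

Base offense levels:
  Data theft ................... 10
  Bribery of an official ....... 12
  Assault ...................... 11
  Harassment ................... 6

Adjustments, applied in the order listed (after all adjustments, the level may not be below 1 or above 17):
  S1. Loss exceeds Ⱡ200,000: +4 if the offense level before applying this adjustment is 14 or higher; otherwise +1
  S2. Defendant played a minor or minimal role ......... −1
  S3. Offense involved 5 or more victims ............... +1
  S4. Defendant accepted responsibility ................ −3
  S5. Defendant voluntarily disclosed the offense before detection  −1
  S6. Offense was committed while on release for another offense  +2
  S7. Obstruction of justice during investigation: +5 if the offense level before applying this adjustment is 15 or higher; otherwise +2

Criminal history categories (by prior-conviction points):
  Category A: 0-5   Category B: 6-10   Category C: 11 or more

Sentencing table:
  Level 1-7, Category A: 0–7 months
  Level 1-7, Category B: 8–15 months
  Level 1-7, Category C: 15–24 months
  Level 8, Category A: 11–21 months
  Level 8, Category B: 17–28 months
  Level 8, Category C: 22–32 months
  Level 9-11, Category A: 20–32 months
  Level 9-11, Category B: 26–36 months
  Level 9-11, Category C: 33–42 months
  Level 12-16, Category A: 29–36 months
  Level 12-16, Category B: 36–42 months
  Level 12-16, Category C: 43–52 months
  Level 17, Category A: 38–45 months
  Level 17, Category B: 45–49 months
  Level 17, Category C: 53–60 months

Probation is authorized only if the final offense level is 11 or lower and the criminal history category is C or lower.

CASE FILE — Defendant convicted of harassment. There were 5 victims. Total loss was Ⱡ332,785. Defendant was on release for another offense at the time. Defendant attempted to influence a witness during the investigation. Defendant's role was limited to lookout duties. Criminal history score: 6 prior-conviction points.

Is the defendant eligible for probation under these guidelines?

Base offense level for harassment: 6.
S1 applies (level before this adjustment is 6 < 14, so +1): 6 + 1 = 7.
S2 applies: 7 − 1 = 6.
S3 applies: 6 + 1 = 7.
S4 does not apply.
S5 does not apply.
S6 applies: 7 + 2 = 9.
S7 applies (level before this adjustment is 9 < 15, so +2): 9 + 2 = 11.
Final offense level: 11.
Criminal history: 6 prior points → Category B (6-10).
Level 11 falls in the 9-11 band.
Grid: Level 9-11 × Category B = 26-36 months.
Probation check: level 11 ≤ 11 and category B ≤ C → eligible.

Yes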